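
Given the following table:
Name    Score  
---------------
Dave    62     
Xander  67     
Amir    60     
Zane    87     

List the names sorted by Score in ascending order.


Sorting by Score (ascending):
  Amir: 60
  Dave: 62
  Xander: 67
  Zane: 87


ANSWER: Amir, Dave, Xander, Zane


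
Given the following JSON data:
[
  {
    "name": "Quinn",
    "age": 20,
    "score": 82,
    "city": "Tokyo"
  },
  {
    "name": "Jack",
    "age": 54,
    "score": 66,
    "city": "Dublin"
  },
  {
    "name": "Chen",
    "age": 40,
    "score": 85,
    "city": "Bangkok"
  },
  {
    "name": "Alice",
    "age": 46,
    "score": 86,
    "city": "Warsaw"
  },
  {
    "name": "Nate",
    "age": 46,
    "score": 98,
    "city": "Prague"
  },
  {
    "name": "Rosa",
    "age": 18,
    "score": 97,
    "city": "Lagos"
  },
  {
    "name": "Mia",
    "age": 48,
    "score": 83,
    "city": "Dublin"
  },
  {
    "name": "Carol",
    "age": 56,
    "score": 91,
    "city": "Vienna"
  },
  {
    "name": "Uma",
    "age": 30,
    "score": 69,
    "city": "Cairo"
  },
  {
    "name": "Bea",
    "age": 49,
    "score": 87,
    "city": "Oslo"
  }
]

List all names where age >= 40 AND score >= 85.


Checking both conditions:
  Quinn (age=20, score=82) -> no
  Jack (age=54, score=66) -> no
  Chen (age=40, score=85) -> YES
  Alice (age=46, score=86) -> YES
  Nate (age=46, score=98) -> YES
  Rosa (age=18, score=97) -> no
  Mia (age=48, score=83) -> no
  Carol (age=56, score=91) -> YES
  Uma (age=30, score=69) -> no
  Bea (age=49, score=87) -> YES


ANSWER: Chen, Alice, Nate, Carol, Bea


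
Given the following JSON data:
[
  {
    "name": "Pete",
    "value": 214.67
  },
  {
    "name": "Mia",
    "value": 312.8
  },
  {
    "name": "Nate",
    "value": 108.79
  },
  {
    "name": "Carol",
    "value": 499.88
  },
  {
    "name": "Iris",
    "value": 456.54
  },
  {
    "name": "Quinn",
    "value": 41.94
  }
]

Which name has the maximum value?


Comparing values:
  Pete: 214.67
  Mia: 312.8
  Nate: 108.79
  Carol: 499.88
  Iris: 456.54
  Quinn: 41.94
Maximum: Carol (499.88)

ANSWER: Carol


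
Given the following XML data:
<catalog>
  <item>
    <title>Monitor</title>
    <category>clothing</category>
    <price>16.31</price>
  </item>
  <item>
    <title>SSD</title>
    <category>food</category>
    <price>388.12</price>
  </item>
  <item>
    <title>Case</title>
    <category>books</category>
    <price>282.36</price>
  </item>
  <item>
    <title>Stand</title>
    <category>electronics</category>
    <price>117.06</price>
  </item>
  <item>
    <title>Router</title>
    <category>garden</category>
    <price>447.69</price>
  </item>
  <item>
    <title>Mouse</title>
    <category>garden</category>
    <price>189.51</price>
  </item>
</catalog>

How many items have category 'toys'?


Scanning <item> elements for <category>toys</category>:
Count: 0

ANSWER: 0


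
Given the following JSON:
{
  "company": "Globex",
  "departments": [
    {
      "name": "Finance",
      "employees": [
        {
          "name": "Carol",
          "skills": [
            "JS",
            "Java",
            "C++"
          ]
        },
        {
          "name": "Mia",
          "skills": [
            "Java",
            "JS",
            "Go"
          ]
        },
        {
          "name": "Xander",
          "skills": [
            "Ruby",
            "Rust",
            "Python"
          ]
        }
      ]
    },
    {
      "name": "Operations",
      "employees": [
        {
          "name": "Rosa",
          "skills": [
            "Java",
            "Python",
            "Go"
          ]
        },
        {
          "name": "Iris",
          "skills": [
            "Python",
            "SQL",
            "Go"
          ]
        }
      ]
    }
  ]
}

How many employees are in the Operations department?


Path: departments[1].employees
Count: 2

ANSWER: 2


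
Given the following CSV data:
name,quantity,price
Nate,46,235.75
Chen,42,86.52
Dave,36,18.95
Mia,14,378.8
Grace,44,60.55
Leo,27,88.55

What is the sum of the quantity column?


Values in 'quantity' column:
  Row 1: 46
  Row 2: 42
  Row 3: 36
  Row 4: 14
  Row 5: 44
  Row 6: 27
Sum = 46 + 42 + 36 + 14 + 44 + 27 = 209

ANSWER: 209


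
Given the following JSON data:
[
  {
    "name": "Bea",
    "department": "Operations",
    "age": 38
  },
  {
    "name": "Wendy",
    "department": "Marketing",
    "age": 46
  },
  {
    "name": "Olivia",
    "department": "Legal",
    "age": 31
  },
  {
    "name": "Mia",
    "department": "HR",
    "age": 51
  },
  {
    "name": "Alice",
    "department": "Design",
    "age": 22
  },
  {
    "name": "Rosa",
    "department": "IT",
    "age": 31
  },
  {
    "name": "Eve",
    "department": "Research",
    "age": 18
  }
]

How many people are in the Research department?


Scanning records for department = Research
  Record 6: Eve
Count: 1

ANSWER: 1


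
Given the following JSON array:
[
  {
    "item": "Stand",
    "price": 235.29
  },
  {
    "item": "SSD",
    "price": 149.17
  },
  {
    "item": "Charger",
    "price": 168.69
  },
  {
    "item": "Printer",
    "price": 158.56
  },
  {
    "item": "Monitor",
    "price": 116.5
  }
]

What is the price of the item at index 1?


Array index 1 -> SSD
price = 149.17

ANSWER: 149.17


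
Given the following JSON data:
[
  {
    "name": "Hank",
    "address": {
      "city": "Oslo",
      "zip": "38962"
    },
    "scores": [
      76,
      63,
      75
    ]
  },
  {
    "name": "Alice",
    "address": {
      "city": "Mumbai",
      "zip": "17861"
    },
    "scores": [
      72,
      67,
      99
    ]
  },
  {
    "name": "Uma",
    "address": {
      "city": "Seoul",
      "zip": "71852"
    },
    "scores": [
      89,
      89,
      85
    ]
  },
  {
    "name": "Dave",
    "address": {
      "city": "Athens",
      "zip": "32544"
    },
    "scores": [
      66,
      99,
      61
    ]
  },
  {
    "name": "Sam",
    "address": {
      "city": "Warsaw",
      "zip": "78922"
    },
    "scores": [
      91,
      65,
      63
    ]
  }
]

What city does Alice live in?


Path: records[1].address.city
Value: Mumbai

ANSWER: Mumbai


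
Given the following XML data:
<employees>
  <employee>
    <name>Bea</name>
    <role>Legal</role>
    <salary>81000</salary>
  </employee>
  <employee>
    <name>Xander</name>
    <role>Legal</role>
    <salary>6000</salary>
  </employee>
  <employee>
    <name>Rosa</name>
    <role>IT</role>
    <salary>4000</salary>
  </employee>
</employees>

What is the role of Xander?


Searching for <employee> with <name>Xander</name>
Found at position 2
<role>Legal</role>

ANSWER: Legal


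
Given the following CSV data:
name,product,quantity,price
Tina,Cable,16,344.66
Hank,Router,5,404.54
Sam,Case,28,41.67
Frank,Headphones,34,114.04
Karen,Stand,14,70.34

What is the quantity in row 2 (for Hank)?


Row 2: Hank
Column 'quantity' = 5

ANSWER: 5


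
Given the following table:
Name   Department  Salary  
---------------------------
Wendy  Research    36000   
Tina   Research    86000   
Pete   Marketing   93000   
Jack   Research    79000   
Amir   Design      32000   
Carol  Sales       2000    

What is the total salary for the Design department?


Design department members:
  Amir: 32000
Total = 32000 = 32000

ANSWER: 32000


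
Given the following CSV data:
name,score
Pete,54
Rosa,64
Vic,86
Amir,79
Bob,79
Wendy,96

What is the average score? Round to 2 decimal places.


Scores: 54, 64, 86, 79, 79, 96
Sum = 458
Count = 6
Average = 458 / 6 = 76.33

ANSWER: 76.33


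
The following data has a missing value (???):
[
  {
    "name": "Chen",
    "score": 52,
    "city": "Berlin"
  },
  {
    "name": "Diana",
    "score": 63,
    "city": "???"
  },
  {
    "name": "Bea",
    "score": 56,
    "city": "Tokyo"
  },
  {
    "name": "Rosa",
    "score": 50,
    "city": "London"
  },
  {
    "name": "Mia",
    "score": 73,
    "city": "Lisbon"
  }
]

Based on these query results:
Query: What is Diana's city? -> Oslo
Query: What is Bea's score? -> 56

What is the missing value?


The missing value is Diana's city
From query: Diana's city = Oslo

ANSWER: Oslo


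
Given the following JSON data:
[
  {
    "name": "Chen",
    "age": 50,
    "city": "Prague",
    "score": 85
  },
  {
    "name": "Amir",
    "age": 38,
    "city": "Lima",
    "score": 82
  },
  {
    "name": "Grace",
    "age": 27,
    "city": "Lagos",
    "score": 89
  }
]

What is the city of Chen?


Looking up record where name = Chen
Record index: 0
Field 'city' = Prague

ANSWER: Prague


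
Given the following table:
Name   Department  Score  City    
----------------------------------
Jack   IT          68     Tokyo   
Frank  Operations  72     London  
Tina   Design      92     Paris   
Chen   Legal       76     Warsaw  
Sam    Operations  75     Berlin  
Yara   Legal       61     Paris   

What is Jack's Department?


Row 1: Jack
Department = IT

ANSWER: IT


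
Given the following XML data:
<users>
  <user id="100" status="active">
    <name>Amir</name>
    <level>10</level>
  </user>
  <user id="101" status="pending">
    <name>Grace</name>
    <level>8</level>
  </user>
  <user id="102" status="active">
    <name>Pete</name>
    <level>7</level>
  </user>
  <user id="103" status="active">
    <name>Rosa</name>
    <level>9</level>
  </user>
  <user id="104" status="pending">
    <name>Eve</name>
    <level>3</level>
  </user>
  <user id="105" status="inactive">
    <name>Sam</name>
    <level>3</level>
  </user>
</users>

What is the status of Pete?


Finding user with name = Pete
user id="102" status="active"

ANSWER: active


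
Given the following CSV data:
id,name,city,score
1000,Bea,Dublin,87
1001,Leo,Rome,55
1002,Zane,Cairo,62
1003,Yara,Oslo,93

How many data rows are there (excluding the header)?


Counting rows (excluding header):
Header: id,name,city,score
Data rows: 4

ANSWER: 4


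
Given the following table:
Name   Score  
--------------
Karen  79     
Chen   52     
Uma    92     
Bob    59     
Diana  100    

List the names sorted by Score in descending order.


Sorting by Score (descending):
  Diana: 100
  Uma: 92
  Karen: 79
  Bob: 59
  Chen: 52


ANSWER: Diana, Uma, Karen, Bob, Chen


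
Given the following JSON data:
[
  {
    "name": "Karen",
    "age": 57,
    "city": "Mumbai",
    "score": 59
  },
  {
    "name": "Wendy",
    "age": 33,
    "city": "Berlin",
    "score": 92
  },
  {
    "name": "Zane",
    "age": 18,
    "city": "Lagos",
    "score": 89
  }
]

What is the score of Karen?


Looking up record where name = Karen
Record index: 0
Field 'score' = 59

ANSWER: 59


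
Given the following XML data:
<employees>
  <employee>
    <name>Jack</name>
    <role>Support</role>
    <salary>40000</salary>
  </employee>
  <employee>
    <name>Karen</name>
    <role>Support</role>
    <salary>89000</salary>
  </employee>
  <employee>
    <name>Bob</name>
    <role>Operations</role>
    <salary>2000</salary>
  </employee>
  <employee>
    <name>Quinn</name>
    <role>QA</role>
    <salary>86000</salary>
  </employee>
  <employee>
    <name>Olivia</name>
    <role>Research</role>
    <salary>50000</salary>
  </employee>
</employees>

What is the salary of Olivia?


Searching for <employee> with <name>Olivia</name>
Found at position 5
<salary>50000</salary>

ANSWER: 50000


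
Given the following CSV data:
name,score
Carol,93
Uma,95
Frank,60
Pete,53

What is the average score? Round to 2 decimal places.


Scores: 93, 95, 60, 53
Sum = 301
Count = 4
Average = 301 / 4 = 75.25

ANSWER: 75.25


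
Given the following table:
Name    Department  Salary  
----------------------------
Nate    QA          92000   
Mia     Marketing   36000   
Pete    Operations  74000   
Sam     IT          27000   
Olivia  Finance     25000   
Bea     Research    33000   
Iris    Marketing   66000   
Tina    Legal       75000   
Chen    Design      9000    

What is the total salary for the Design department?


Design department members:
  Chen: 9000
Total = 9000 = 9000

ANSWER: 9000


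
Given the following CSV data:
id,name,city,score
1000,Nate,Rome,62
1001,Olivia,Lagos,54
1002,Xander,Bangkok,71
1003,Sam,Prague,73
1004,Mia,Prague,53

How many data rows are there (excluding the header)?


Counting rows (excluding header):
Header: id,name,city,score
Data rows: 5

ANSWER: 5


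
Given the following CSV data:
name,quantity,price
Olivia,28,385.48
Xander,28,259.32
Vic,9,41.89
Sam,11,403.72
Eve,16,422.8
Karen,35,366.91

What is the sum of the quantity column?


Values in 'quantity' column:
  Row 1: 28
  Row 2: 28
  Row 3: 9
  Row 4: 11
  Row 5: 16
  Row 6: 35
Sum = 28 + 28 + 9 + 11 + 16 + 35 = 127

ANSWER: 127


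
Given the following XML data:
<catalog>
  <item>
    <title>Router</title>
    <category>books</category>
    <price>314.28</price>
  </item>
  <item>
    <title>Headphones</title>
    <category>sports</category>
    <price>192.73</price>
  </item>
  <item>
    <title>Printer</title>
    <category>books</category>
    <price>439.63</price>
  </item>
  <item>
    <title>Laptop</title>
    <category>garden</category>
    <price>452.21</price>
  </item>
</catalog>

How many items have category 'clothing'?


Scanning <item> elements for <category>clothing</category>:
Count: 0

ANSWER: 0


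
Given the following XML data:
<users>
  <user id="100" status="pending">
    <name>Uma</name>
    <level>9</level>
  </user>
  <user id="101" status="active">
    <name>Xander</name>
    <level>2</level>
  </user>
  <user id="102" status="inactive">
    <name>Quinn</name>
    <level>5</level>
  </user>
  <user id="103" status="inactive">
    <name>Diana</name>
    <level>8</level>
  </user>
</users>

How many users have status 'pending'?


Counting users with status='pending':
  Uma (id=100) -> MATCH
Count: 1

ANSWER: 1


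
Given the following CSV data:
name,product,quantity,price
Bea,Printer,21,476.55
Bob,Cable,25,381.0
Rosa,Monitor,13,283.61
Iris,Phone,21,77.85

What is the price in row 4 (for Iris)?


Row 4: Iris
Column 'price' = 77.85

ANSWER: 77.85


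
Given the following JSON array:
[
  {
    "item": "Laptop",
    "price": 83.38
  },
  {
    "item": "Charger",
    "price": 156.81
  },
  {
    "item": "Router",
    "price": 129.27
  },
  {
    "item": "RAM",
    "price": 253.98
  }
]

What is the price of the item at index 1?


Array index 1 -> Charger
price = 156.81

ANSWER: 156.81


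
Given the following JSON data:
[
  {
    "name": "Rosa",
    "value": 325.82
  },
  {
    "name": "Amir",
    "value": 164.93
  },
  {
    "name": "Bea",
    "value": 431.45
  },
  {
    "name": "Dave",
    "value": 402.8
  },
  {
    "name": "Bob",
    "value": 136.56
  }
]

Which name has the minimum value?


Comparing values:
  Rosa: 325.82
  Amir: 164.93
  Bea: 431.45
  Dave: 402.8
  Bob: 136.56
Minimum: Bob (136.56)

ANSWER: Bob


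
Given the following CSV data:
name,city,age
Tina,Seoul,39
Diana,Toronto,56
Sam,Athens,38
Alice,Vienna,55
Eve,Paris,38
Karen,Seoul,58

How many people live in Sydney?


Scanning city column for 'Sydney':
Total matches: 0

ANSWER: 0


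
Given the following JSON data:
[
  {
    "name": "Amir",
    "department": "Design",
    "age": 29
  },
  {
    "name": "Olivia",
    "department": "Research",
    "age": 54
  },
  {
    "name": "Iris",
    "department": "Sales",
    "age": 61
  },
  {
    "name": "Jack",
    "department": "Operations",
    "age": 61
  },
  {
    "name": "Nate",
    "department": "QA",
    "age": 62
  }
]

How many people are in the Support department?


Scanning records for department = Support
  No matches found
Count: 0

ANSWER: 0


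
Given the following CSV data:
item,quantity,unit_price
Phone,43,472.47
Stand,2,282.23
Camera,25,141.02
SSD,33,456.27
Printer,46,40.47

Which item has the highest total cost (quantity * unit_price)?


Computing row totals:
  Phone: 20316.21
  Stand: 564.46
  Camera: 3525.5
  SSD: 15056.91
  Printer: 1861.62
Maximum: Phone (20316.21)

ANSWER: Phone


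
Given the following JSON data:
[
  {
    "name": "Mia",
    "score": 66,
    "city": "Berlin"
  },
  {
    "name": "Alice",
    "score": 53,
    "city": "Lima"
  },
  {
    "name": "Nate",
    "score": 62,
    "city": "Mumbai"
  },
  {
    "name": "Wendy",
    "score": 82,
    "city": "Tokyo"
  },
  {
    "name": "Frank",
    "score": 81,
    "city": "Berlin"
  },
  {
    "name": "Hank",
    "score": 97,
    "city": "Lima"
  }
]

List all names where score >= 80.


Filtering records where score >= 80:
  Mia (score=66) -> no
  Alice (score=53) -> no
  Nate (score=62) -> no
  Wendy (score=82) -> YES
  Frank (score=81) -> YES
  Hank (score=97) -> YES


ANSWER: Wendy, Frank, Hank


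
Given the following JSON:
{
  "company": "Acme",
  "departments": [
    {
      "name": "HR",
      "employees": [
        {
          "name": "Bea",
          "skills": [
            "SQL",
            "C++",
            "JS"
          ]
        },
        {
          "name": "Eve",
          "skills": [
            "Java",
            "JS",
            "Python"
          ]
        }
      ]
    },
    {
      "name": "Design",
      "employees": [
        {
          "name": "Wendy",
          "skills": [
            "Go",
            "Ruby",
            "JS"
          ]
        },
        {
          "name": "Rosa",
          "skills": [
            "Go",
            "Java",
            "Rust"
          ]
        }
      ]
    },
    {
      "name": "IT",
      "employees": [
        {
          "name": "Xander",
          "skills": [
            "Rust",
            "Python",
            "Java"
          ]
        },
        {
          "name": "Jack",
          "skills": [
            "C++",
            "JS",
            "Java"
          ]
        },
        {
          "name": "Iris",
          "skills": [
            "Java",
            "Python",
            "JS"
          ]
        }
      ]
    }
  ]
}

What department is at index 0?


Path: departments[0].name
Value: HR

ANSWER: HR


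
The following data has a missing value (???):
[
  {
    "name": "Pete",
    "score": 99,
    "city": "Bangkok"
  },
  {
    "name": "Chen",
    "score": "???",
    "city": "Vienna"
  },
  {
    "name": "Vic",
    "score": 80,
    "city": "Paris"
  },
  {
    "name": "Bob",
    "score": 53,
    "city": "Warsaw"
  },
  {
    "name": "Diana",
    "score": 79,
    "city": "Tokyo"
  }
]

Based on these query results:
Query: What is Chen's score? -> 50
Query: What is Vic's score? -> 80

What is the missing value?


The missing value is Chen's score
From query: Chen's score = 50

ANSWER: 50


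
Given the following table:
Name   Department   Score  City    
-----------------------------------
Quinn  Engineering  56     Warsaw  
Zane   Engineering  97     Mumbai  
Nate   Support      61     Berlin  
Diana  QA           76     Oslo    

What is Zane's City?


Row 2: Zane
City = Mumbai

ANSWER: Mumbai


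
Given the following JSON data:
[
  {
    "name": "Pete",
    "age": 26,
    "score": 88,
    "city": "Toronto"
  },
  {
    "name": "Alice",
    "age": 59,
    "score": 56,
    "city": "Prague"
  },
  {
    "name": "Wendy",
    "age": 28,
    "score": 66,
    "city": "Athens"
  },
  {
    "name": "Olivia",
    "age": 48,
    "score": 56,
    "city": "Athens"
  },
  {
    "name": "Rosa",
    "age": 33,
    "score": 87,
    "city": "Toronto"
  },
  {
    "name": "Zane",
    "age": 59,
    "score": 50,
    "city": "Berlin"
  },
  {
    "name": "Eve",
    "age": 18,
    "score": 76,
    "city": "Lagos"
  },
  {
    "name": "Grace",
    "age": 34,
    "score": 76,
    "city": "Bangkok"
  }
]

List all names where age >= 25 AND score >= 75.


Checking both conditions:
  Pete (age=26, score=88) -> YES
  Alice (age=59, score=56) -> no
  Wendy (age=28, score=66) -> no
  Olivia (age=48, score=56) -> no
  Rosa (age=33, score=87) -> YES
  Zane (age=59, score=50) -> no
  Eve (age=18, score=76) -> no
  Grace (age=34, score=76) -> YES


ANSWER: Pete, Rosa, Grace


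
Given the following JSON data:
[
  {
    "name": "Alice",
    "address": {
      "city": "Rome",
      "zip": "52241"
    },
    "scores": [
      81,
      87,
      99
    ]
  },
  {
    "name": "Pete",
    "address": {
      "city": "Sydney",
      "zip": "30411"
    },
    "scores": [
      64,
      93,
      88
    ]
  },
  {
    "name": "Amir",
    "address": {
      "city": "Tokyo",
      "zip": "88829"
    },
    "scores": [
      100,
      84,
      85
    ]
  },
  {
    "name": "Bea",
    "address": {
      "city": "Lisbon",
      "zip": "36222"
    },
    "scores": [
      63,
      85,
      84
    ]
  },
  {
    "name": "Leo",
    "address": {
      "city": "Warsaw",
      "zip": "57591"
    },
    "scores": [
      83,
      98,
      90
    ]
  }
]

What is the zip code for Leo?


Path: records[4].address.zip
Value: 57591

ANSWER: 57591


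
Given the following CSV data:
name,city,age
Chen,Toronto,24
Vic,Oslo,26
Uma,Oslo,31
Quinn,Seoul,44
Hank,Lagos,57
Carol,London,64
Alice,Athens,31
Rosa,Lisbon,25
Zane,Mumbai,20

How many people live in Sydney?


Scanning city column for 'Sydney':
Total matches: 0

ANSWER: 0


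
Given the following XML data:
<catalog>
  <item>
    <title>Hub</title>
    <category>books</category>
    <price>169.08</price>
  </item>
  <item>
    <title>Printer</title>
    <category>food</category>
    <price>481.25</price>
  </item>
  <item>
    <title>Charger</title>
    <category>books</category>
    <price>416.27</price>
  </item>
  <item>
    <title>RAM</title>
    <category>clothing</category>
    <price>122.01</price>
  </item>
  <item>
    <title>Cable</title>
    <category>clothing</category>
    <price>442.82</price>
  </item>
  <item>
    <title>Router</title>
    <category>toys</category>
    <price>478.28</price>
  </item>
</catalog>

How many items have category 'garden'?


Scanning <item> elements for <category>garden</category>:
Count: 0

ANSWER: 0


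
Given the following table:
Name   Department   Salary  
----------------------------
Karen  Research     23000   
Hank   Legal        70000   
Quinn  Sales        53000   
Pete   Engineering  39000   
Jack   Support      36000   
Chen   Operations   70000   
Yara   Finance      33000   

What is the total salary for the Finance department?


Finance department members:
  Yara: 33000
Total = 33000 = 33000

ANSWER: 33000


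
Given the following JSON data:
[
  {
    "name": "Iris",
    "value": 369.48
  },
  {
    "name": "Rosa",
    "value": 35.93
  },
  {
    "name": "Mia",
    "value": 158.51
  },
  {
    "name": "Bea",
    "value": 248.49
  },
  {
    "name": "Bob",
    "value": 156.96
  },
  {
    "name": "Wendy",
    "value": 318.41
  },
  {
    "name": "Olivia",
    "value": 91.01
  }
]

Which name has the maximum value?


Comparing values:
  Iris: 369.48
  Rosa: 35.93
  Mia: 158.51
  Bea: 248.49
  Bob: 156.96
  Wendy: 318.41
  Olivia: 91.01
Maximum: Iris (369.48)

ANSWER: Iris


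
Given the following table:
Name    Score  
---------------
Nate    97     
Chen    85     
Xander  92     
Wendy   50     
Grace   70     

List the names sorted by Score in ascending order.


Sorting by Score (ascending):
  Wendy: 50
  Grace: 70
  Chen: 85
  Xander: 92
  Nate: 97


ANSWER: Wendy, Grace, Chen, Xander, Nate


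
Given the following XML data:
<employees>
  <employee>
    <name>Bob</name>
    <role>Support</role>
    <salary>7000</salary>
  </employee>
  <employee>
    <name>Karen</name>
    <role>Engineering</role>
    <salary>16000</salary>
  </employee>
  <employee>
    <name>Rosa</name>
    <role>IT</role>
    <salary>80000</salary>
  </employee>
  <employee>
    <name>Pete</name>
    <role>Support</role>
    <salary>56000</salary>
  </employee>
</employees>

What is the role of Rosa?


Searching for <employee> with <name>Rosa</name>
Found at position 3
<role>IT</role>

ANSWER: IT


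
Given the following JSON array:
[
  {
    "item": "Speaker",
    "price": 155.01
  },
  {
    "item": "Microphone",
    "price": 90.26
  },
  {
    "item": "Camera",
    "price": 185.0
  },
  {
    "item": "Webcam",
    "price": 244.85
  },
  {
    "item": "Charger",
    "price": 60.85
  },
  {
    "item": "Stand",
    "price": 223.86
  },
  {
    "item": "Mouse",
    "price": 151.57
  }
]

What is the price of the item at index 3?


Array index 3 -> Webcam
price = 244.85

ANSWER: 244.85


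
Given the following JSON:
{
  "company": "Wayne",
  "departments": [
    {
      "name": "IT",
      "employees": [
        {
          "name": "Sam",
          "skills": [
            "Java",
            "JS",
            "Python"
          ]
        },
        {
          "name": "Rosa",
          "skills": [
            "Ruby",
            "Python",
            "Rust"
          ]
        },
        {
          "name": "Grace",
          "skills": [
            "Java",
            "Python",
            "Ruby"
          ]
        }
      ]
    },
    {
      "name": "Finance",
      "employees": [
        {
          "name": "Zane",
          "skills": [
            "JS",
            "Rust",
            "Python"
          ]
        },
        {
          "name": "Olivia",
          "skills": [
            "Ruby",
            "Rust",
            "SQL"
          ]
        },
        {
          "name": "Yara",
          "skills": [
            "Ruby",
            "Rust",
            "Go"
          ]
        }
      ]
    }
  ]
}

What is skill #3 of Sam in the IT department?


Path: departments[0].employees[0].skills[2]
Value: Python

ANSWER: Python


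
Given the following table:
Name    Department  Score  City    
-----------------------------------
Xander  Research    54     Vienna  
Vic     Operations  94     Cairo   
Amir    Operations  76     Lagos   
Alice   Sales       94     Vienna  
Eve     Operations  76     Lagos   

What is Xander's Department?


Row 1: Xander
Department = Research

ANSWER: Research


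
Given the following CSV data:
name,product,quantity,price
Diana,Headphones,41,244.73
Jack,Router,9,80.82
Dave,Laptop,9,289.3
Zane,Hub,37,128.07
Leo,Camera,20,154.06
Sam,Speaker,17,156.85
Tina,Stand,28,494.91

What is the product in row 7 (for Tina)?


Row 7: Tina
Column 'product' = Stand

ANSWER: Stand


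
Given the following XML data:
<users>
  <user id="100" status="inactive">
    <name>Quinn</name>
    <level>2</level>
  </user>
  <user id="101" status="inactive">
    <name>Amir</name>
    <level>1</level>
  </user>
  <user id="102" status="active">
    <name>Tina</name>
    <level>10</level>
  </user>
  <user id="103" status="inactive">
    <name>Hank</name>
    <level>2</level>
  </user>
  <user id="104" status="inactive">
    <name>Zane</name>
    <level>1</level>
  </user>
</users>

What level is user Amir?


Finding user: Amir
<level>1</level>

ANSWER: 1


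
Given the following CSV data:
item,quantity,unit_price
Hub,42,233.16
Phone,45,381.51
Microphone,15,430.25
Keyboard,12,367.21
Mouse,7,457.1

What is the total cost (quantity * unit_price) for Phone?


Row: Phone
quantity = 45
unit_price = 381.51
total = 45 * 381.51 = 17167.95

ANSWER: 17167.95


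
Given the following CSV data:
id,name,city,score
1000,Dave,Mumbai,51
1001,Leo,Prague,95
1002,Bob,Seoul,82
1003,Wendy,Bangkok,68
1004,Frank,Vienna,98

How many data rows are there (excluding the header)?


Counting rows (excluding header):
Header: id,name,city,score
Data rows: 5

ANSWER: 5


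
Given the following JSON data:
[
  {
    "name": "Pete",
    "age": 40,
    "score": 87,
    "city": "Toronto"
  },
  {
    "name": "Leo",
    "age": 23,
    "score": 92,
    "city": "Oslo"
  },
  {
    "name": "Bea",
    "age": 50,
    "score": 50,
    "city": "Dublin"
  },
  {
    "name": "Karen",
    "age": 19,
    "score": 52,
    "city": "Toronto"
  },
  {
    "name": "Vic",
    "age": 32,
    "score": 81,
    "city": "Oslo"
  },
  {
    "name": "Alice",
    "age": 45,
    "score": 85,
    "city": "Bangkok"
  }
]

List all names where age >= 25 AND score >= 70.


Checking both conditions:
  Pete (age=40, score=87) -> YES
  Leo (age=23, score=92) -> no
  Bea (age=50, score=50) -> no
  Karen (age=19, score=52) -> no
  Vic (age=32, score=81) -> YES
  Alice (age=45, score=85) -> YES


ANSWER: Pete, Vic, Alice


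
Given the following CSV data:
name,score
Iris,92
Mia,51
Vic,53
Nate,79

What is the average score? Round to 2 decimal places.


Scores: 92, 51, 53, 79
Sum = 275
Count = 4
Average = 275 / 4 = 68.75

ANSWER: 68.75


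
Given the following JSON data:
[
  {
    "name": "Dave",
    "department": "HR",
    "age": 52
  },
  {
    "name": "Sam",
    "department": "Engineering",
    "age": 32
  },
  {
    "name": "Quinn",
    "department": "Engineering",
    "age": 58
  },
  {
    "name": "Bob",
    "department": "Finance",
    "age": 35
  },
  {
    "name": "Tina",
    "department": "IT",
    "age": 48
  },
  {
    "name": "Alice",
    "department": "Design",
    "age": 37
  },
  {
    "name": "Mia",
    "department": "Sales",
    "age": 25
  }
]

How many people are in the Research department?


Scanning records for department = Research
  No matches found
Count: 0

ANSWER: 0


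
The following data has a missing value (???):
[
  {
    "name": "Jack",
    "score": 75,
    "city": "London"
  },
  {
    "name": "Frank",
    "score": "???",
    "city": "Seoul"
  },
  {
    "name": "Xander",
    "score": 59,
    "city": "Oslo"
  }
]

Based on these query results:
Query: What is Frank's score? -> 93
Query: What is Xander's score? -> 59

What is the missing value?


The missing value is Frank's score
From query: Frank's score = 93

ANSWER: 93


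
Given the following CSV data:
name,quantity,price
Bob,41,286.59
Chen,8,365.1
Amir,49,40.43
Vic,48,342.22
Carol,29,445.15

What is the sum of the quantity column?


Values in 'quantity' column:
  Row 1: 41
  Row 2: 8
  Row 3: 49
  Row 4: 48
  Row 5: 29
Sum = 41 + 8 + 49 + 48 + 29 = 175

ANSWER: 175


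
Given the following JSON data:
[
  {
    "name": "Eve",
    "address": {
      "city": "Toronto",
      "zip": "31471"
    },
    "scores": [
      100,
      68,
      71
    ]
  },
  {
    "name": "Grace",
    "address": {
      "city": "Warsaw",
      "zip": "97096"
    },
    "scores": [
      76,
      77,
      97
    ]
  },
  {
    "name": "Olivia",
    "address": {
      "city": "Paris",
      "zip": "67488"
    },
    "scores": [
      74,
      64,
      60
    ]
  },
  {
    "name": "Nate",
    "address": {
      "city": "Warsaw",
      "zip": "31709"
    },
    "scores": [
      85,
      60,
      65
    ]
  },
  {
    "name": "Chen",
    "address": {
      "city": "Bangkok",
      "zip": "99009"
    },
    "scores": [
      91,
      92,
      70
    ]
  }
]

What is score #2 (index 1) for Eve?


Path: records[0].scores[1]
Value: 68

ANSWER: 68


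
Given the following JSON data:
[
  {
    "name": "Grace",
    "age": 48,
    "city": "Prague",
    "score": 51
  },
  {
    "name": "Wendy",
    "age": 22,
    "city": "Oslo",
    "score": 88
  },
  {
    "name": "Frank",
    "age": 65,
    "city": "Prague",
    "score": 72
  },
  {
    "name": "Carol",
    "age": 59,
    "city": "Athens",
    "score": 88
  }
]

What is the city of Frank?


Looking up record where name = Frank
Record index: 2
Field 'city' = Prague

ANSWER: Prague


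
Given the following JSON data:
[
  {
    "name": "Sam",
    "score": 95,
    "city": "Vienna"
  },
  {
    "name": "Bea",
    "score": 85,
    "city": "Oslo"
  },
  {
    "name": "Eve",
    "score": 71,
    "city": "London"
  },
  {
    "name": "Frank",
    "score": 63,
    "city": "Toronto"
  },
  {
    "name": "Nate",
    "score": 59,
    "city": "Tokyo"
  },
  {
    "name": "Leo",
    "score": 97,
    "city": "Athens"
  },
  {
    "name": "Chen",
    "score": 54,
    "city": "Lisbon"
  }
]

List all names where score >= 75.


Filtering records where score >= 75:
  Sam (score=95) -> YES
  Bea (score=85) -> YES
  Eve (score=71) -> no
  Frank (score=63) -> no
  Nate (score=59) -> no
  Leo (score=97) -> YES
  Chen (score=54) -> no


ANSWER: Sam, Bea, Leo


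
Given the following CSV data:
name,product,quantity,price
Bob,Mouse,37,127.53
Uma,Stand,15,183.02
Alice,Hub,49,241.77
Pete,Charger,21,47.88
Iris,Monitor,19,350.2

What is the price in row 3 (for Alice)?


Row 3: Alice
Column 'price' = 241.77

ANSWER: 241.77


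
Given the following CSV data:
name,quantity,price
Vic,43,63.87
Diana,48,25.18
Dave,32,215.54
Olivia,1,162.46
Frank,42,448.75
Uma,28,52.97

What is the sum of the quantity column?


Values in 'quantity' column:
  Row 1: 43
  Row 2: 48
  Row 3: 32
  Row 4: 1
  Row 5: 42
  Row 6: 28
Sum = 43 + 48 + 32 + 1 + 42 + 28 = 194

ANSWER: 194


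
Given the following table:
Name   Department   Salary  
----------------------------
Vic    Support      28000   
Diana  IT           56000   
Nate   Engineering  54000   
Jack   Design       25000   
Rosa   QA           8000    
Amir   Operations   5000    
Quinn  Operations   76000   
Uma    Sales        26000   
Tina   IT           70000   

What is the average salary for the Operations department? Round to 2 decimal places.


Operations department members:
  Amir: 5000
  Quinn: 76000
Sum = 81000
Count = 2
Average = 81000 / 2 = 40500.00

ANSWER: 40500.00


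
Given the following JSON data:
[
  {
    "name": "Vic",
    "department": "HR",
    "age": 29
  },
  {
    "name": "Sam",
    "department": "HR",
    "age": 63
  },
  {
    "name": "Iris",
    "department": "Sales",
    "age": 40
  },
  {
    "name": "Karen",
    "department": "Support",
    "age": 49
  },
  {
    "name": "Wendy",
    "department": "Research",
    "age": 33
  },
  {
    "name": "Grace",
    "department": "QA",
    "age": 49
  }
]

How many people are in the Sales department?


Scanning records for department = Sales
  Record 2: Iris
Count: 1

ANSWER: 1


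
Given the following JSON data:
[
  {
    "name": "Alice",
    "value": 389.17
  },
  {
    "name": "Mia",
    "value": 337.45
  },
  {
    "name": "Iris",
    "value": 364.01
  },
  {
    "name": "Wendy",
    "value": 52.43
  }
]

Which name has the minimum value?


Comparing values:
  Alice: 389.17
  Mia: 337.45
  Iris: 364.01
  Wendy: 52.43
Minimum: Wendy (52.43)

ANSWER: Wendy


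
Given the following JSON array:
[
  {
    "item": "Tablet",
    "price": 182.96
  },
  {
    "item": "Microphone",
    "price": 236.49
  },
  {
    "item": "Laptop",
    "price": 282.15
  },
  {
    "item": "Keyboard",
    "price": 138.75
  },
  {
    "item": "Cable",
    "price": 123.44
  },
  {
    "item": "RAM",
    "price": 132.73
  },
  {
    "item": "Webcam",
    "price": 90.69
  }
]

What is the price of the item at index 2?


Array index 2 -> Laptop
price = 282.15

ANSWER: 282.15


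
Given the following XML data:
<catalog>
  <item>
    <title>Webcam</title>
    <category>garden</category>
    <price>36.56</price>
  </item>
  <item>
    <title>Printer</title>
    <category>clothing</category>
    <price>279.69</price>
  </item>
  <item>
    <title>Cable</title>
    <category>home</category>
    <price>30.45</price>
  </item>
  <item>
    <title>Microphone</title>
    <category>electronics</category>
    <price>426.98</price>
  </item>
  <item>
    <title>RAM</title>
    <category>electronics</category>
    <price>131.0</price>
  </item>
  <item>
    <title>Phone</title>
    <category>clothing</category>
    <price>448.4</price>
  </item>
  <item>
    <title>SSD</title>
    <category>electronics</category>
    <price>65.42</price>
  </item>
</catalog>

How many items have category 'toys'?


Scanning <item> elements for <category>toys</category>:
Count: 0

ANSWER: 0


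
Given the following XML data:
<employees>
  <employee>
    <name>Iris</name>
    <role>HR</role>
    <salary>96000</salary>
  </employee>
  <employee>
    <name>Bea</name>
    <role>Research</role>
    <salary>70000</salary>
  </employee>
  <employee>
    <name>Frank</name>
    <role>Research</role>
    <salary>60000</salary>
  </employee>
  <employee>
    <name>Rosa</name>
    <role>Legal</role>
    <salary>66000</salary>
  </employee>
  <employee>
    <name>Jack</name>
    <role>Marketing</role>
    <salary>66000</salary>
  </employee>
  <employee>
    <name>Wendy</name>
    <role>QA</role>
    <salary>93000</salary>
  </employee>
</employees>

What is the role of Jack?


Searching for <employee> with <name>Jack</name>
Found at position 5
<role>Marketing</role>

ANSWER: Marketing


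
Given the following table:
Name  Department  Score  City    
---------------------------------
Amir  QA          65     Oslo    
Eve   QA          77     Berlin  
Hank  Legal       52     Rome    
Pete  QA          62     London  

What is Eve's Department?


Row 2: Eve
Department = QA

ANSWER: QA


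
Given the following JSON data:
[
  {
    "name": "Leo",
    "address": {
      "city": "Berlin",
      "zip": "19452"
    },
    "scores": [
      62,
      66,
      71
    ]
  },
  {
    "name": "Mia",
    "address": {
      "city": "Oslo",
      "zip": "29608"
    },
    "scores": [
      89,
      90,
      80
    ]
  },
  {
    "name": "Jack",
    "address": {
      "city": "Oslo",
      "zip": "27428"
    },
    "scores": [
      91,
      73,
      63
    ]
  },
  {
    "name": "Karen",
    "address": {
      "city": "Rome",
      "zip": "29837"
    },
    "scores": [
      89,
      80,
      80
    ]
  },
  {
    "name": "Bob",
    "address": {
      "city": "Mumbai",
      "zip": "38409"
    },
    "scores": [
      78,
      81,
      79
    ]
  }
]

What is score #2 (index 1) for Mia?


Path: records[1].scores[1]
Value: 90

ANSWER: 90


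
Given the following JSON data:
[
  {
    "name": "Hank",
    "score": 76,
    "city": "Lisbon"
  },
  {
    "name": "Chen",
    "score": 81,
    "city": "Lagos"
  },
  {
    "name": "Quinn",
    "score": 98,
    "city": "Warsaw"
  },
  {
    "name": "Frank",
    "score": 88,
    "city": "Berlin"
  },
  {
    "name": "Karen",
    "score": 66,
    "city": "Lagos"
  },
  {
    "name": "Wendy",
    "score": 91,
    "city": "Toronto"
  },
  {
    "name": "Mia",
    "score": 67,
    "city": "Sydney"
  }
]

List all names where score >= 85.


Filtering records where score >= 85:
  Hank (score=76) -> no
  Chen (score=81) -> no
  Quinn (score=98) -> YES
  Frank (score=88) -> YES
  Karen (score=66) -> no
  Wendy (score=91) -> YES
  Mia (score=67) -> no


ANSWER: Quinn, Frank, Wendy


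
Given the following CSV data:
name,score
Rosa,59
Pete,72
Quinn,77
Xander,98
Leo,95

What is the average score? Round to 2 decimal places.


Scores: 59, 72, 77, 98, 95
Sum = 401
Count = 5
Average = 401 / 5 = 80.20

ANSWER: 80.20


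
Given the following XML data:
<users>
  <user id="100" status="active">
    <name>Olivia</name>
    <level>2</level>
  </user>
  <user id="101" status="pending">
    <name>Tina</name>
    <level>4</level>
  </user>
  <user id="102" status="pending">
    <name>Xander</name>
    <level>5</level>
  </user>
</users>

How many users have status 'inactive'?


Counting users with status='inactive':
Count: 0

ANSWER: 0


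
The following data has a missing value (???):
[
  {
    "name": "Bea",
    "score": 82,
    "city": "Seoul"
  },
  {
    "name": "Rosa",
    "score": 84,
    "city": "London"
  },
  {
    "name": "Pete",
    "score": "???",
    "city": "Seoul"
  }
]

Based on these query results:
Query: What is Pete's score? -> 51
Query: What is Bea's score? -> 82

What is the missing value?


The missing value is Pete's score
From query: Pete's score = 51

ANSWER: 51


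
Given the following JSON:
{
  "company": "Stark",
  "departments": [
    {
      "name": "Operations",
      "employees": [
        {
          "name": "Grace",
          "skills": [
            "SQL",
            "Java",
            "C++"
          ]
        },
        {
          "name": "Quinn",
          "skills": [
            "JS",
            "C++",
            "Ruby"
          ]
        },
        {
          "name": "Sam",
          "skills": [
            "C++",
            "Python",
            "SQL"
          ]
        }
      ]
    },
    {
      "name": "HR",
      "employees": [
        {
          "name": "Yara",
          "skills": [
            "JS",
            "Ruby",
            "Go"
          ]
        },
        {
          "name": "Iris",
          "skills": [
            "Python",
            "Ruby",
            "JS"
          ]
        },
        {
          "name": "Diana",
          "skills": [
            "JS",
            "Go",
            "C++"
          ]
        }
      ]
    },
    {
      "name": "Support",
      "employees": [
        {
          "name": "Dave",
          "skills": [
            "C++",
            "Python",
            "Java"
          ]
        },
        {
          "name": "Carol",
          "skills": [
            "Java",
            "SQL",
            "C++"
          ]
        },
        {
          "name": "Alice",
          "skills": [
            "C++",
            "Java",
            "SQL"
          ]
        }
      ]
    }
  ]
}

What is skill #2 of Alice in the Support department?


Path: departments[2].employees[2].skills[1]
Value: Java

ANSWER: Java
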